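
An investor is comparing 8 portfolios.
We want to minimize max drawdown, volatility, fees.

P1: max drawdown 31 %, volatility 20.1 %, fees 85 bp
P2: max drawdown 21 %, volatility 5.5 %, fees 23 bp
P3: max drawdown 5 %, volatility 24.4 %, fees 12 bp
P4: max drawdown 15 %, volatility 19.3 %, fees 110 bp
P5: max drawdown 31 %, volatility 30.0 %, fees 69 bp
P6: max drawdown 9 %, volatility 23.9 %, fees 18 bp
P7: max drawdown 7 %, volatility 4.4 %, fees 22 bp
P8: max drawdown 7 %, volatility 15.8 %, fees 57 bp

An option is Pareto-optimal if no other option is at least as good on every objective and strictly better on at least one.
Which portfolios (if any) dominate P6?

P1: worse on max drawdown (31 vs 9).
P2: worse on max drawdown (21 vs 9).
P3: worse on volatility (24.4 vs 23.9).
P4: worse on max drawdown (15 vs 9).
P5: worse on max drawdown (31 vs 9).
P7: worse on fees (22 vs 18).
P8: worse on fees (57 vs 18).
No option dominates P6.

none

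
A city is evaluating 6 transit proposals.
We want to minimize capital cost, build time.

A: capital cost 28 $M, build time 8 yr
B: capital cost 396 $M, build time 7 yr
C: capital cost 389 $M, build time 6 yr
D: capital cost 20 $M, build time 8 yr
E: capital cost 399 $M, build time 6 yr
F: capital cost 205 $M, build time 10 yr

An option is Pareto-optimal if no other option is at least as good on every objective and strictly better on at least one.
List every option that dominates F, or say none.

A: capital cost 28≤205, build time 8≤10 — dominates F.
D: capital cost 20≤205, build time 8≤10 — dominates F.
Others (B, C, E) are each worse than F on at least one objective.

A, D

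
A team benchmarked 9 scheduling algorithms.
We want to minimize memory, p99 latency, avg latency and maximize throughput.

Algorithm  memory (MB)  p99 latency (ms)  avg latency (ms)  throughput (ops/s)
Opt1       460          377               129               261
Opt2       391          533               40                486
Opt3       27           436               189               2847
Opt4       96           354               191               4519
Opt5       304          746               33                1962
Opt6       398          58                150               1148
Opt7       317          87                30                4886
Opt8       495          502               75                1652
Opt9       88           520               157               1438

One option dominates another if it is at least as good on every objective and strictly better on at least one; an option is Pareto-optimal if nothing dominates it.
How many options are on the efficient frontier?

Opt1: dominated by Opt7 (memory 317≤460, p99 latency 87≤377, avg latency 30≤129, throughput 4886≥261).
Opt2: dominated by Opt7 (memory 317≤391, p99 latency 87≤533, avg latency 30≤40, throughput 4886≥486).
Opt3: not dominated (best memory).
Opt4: not dominated.
Opt5: not dominated.
Opt6: not dominated (best p99 latency).
Opt7: not dominated (best avg latency).
Opt8: dominated by Opt7 (memory 317≤495, p99 latency 87≤502, avg latency 30≤75, throughput 4886≥1652).
Opt9: not dominated.
Pareto-optimal: Opt3, Opt4, Opt5, Opt6, Opt7, Opt9 → 6.

6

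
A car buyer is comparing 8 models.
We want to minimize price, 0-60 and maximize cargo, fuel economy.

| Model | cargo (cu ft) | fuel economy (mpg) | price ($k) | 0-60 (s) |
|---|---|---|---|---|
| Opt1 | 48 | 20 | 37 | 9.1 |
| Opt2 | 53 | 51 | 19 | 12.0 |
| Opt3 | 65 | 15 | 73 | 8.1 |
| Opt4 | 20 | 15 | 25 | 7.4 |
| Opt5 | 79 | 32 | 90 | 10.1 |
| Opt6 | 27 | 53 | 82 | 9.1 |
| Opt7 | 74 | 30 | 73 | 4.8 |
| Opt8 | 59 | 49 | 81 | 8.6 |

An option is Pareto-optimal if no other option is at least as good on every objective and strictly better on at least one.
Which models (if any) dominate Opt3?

Opt7: cargo 74≥65, fuel economy 30≥15, price 73≤73, 0-60 4.8≤8.1 — dominates Opt3.
Others (Opt1, Opt2, Opt4, Opt5, Opt6, Opt8) are each worse than Opt3 on at least one objective.

Opt7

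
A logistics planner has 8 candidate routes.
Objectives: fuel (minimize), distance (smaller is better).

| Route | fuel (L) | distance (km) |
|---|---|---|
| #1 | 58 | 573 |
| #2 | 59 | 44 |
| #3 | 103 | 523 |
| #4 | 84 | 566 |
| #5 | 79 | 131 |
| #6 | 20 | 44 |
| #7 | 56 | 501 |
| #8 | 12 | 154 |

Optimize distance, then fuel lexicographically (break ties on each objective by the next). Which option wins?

First minimize distance: best is 44, kept {#2, #6}.
Then minimize fuel: best is 20, kept {#6}.

#6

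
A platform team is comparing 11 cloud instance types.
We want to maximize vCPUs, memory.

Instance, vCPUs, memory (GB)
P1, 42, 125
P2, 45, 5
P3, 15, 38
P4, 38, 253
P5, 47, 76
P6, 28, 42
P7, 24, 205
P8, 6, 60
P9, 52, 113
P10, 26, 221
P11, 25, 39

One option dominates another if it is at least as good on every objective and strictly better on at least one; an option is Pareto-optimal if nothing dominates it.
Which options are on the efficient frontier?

P1, P4, P9

P1: not dominated.
P2: dominated by P5 (vCPUs 47≥45, memory 76≥5).
P3: dominated by P1 (vCPUs 42≥15, memory 125≥38).
P4: not dominated (best memory).
P5: dominated by P9 (vCPUs 52≥47, memory 113≥76).
P6: dominated by P1 (vCPUs 42≥28, memory 125≥42).
P7: dominated by P4 (vCPUs 38≥24, memory 253≥205).
P8: dominated by P1 (vCPUs 42≥6, memory 125≥60).
P9: not dominated (best vCPUs).
P10: dominated by P4 (vCPUs 38≥26, memory 253≥221).
P11: dominated by P1 (vCPUs 42≥25, memory 125≥39).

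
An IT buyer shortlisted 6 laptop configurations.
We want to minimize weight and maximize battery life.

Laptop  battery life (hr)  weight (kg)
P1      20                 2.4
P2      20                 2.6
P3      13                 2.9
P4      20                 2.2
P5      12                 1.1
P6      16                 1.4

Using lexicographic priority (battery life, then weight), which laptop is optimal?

P4

First maximize battery life: best is 20, kept {P1, P2, P4}.
Then minimize weight: best is 2.2, kept {P4}.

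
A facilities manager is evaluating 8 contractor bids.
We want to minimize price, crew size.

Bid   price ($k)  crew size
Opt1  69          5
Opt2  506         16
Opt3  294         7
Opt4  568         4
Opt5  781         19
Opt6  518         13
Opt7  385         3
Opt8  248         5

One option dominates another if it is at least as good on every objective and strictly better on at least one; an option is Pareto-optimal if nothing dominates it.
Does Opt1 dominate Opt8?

Opt1 vs Opt8: price 69≤248, crew size 5≤5 — Opt1 is at least as good on every objective with at least one strict improvement.

Yes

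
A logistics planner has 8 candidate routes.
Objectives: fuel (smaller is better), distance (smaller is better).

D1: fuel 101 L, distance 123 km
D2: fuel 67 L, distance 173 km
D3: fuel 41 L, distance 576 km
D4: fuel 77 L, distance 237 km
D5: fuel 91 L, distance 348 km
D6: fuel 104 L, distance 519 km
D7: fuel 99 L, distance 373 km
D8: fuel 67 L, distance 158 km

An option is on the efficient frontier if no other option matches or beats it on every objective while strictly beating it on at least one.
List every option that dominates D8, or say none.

none

D1: worse on fuel (101 vs 67).
D2: worse on distance (173 vs 158).
D3: worse on distance (576 vs 158).
D4: worse on fuel (77 vs 67).
D5: worse on fuel (91 vs 67).
D6: worse on fuel (104 vs 67).
D7: worse on fuel (99 vs 67).
No option dominates D8.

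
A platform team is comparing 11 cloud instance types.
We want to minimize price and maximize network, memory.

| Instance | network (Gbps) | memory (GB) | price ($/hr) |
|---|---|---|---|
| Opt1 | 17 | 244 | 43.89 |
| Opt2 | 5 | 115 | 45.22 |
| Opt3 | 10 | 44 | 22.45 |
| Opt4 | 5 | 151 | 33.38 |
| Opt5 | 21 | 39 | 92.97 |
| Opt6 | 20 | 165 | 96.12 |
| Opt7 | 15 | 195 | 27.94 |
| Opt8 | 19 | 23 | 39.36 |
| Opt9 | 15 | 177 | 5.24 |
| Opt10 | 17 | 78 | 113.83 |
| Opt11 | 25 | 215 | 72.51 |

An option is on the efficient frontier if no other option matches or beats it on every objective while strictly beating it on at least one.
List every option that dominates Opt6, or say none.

Opt11

Opt11: network 25≥20, memory 215≥165, price 72.51≤96.12 — dominates Opt6.
Others (Opt1, Opt2, Opt3, Opt4, Opt5, Opt7, Opt8, Opt9, Opt10) are each worse than Opt6 on at least one objective.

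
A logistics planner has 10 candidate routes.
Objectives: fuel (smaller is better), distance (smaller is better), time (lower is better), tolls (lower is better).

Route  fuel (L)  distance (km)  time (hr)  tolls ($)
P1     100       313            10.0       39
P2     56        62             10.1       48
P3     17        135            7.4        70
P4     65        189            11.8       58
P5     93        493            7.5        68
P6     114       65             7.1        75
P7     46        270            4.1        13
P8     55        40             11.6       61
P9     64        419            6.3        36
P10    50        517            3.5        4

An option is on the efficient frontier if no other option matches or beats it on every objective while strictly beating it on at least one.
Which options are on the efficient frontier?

P1: dominated by P7 (fuel 46≤100, distance 270≤313, time 4.1≤10.0, tolls 13≤39).
P2: not dominated.
P3: not dominated (best fuel).
P4: dominated by P2 (fuel 56≤65, distance 62≤189, time 10.1≤11.8, tolls 48≤58).
P5: dominated by P7 (fuel 46≤93, distance 270≤493, time 4.1≤7.5, tolls 13≤68).
P6: not dominated.
P7: not dominated.
P8: not dominated (best distance).
P9: dominated by P7 (fuel 46≤64, distance 270≤419, time 4.1≤6.3, tolls 13≤36).
P10: not dominated (best time).

P2, P3, P6, P7, P8, P10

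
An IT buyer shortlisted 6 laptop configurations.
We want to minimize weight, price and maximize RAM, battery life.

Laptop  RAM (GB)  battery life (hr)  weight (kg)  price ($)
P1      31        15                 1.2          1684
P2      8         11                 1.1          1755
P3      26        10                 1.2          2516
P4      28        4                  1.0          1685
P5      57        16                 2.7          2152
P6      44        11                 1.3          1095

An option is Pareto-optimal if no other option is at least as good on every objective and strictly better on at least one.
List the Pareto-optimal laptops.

P1, P2, P4, P5, P6

P1: not dominated.
P2: not dominated.
P3: dominated by P1 (RAM 31≥26, battery life 15≥10, weight 1.2≤1.2, price 1684≤2516).
P4: not dominated (best weight).
P5: not dominated (best RAM).
P6: not dominated (best price).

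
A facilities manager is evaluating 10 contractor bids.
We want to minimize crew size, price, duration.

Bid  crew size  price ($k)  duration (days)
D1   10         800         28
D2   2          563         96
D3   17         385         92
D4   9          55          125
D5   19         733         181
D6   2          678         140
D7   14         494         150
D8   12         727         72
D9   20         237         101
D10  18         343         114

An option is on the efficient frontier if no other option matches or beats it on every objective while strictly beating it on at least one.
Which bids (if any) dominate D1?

none

D2: worse on duration (96 vs 28).
D3: worse on crew size (17 vs 10).
D4: worse on duration (125 vs 28).
D5: worse on crew size (19 vs 10).
D6: worse on duration (140 vs 28).
D7: worse on crew size (14 vs 10).
D8: worse on crew size (12 vs 10).
D9: worse on crew size (20 vs 10).
D10: worse on crew size (18 vs 10).
No option dominates D1.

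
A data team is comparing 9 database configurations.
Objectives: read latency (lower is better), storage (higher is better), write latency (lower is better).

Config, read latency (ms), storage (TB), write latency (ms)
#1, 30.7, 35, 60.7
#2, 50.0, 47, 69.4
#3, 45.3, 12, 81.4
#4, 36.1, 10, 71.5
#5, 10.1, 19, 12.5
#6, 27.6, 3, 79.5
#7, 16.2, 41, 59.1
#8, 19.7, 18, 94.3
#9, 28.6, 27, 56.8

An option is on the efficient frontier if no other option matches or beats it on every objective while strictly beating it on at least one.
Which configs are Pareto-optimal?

#2, #5, #7, #9

#1: dominated by #7 (read latency 16.2≤30.7, storage 41≥35, write latency 59.1≤60.7).
#2: not dominated (best storage).
#3: dominated by #1 (read latency 30.7≤45.3, storage 35≥12, write latency 60.7≤81.4).
#4: dominated by #1 (read latency 30.7≤36.1, storage 35≥10, write latency 60.7≤71.5).
#5: not dominated (best read latency).
#6: dominated by #5 (read latency 10.1≤27.6, storage 19≥3, write latency 12.5≤79.5).
#7: not dominated.
#8: dominated by #5 (read latency 10.1≤19.7, storage 19≥18, write latency 12.5≤94.3).
#9: not dominated.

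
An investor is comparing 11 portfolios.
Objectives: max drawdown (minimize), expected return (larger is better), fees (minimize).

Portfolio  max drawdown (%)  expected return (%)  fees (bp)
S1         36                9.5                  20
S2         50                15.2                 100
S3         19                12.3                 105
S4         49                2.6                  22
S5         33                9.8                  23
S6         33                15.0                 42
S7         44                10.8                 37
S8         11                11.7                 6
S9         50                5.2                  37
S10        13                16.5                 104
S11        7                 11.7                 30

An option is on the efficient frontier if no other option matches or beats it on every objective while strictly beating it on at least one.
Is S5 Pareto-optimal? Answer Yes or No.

No

S8 vs S5: max drawdown 11≤33, expected return 11.7≥9.8, fees 6≤23 — S8 is at least as good on every objective and strictly better on at least one, so S8 dominates S5.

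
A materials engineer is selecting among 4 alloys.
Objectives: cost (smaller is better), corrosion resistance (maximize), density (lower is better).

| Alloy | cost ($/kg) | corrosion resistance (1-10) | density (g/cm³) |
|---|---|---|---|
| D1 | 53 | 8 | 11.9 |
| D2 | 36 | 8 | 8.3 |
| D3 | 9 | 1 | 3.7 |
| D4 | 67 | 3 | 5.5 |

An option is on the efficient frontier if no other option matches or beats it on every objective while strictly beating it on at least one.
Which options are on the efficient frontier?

D2, D3, D4

D1: dominated by D2 (cost 36≤53, corrosion resistance 8≥8, density 8.3≤11.9).
D2: not dominated.
D3: not dominated (best cost).
D4: not dominated.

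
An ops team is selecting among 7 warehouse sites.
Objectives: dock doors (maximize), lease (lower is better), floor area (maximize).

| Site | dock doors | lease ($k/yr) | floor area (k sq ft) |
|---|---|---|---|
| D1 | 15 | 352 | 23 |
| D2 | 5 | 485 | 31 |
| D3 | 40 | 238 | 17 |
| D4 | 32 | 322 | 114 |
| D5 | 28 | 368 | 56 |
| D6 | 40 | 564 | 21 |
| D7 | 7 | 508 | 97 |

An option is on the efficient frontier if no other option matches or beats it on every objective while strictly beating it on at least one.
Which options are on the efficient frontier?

D1: dominated by D4 (dock doors 32≥15, lease 322≤352, floor area 114≥23).
D2: dominated by D4 (dock doors 32≥5, lease 322≤485, floor area 114≥31).
D3: not dominated (best lease).
D4: not dominated (best floor area).
D5: dominated by D4 (dock doors 32≥28, lease 322≤368, floor area 114≥56).
D6: not dominated.
D7: dominated by D4 (dock doors 32≥7, lease 322≤508, floor area 114≥97).

D3, D4, D6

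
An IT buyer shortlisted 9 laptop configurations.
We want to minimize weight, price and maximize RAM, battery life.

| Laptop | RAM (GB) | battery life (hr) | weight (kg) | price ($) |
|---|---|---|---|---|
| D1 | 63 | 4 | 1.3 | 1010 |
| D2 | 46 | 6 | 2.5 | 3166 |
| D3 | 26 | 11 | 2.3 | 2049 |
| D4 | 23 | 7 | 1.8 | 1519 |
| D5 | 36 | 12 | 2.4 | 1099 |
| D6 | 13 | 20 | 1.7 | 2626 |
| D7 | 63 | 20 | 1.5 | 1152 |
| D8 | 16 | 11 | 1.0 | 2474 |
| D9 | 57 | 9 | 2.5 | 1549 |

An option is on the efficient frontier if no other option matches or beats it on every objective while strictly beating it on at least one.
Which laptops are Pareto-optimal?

D1, D5, D7, D8

D1: not dominated (best price).
D2: dominated by D7 (RAM 63≥46, battery life 20≥6, weight 1.5≤2.5, price 1152≤3166).
D3: dominated by D7 (RAM 63≥26, battery life 20≥11, weight 1.5≤2.3, price 1152≤2049).
D4: dominated by D7 (RAM 63≥23, battery life 20≥7, weight 1.5≤1.8, price 1152≤1519).
D5: not dominated.
D6: dominated by D7 (RAM 63≥13, battery life 20≥20, weight 1.5≤1.7, price 1152≤2626).
D7: not dominated.
D8: not dominated (best weight).
D9: dominated by D7 (RAM 63≥57, battery life 20≥9, weight 1.5≤2.5, price 1152≤1549).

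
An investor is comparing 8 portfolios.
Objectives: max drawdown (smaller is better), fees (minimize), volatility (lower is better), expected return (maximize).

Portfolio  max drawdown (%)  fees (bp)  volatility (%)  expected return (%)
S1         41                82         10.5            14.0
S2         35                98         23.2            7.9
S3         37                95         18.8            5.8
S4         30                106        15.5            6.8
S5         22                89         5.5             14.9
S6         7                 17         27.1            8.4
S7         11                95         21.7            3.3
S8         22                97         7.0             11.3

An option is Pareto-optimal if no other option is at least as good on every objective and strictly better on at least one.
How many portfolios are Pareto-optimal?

S1: not dominated.
S2: dominated by S5 (max drawdown 22≤35, fees 89≤98, volatility 5.5≤23.2, expected return 14.9≥7.9).
S3: dominated by S5 (max drawdown 22≤37, fees 89≤95, volatility 5.5≤18.8, expected return 14.9≥5.8).
S4: dominated by S5 (max drawdown 22≤30, fees 89≤106, volatility 5.5≤15.5, expected return 14.9≥6.8).
S5: not dominated (best volatility).
S6: not dominated (best max drawdown).
S7: not dominated.
S8: dominated by S5 (max drawdown 22≤22, fees 89≤97, volatility 5.5≤7.0, expected return 14.9≥11.3).
Pareto-optimal: S1, S5, S6, S7 → 4.

4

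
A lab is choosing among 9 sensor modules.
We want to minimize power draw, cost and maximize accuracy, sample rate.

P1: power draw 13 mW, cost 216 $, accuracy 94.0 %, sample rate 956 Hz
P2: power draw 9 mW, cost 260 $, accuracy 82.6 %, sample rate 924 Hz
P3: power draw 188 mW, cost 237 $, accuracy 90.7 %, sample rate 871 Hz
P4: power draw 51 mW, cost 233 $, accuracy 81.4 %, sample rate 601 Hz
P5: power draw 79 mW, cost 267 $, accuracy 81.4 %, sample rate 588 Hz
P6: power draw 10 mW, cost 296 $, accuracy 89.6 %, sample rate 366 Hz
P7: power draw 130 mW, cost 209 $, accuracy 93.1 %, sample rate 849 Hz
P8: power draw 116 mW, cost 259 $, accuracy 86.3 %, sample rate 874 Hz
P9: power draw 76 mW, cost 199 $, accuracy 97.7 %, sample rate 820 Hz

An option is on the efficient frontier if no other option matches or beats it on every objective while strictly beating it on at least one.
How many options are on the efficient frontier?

P1: not dominated (best sample rate).
P2: not dominated (best power draw).
P3: dominated by P1 (power draw 13≤188, cost 216≤237, accuracy 94.0≥90.7, sample rate 956≥871).
P4: dominated by P1 (power draw 13≤51, cost 216≤233, accuracy 94.0≥81.4, sample rate 956≥601).
P5: dominated by P1 (power draw 13≤79, cost 216≤267, accuracy 94.0≥81.4, sample rate 956≥588).
P6: not dominated.
P7: not dominated.
P8: dominated by P1 (power draw 13≤116, cost 216≤259, accuracy 94.0≥86.3, sample rate 956≥874).
P9: not dominated (best cost).
Pareto-optimal: P1, P2, P6, P7, P9 → 5.

5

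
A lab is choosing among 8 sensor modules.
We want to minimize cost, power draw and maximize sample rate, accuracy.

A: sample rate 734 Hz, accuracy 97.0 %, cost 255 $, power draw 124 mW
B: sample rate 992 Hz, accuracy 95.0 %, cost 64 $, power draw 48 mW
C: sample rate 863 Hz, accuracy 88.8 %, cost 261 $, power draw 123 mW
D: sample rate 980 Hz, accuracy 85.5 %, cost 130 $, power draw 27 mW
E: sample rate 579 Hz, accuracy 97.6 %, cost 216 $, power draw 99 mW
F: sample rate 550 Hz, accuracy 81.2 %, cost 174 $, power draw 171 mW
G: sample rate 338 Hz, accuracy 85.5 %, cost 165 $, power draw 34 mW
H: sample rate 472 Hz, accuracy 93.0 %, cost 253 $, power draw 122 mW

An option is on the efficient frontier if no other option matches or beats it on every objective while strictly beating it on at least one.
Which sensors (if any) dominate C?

B: sample rate 992≥863, accuracy 95.0≥88.8, cost 64≤261, power draw 48≤123 — dominates C.
Others (A, D, E, F, G, H) are each worse than C on at least one objective.

B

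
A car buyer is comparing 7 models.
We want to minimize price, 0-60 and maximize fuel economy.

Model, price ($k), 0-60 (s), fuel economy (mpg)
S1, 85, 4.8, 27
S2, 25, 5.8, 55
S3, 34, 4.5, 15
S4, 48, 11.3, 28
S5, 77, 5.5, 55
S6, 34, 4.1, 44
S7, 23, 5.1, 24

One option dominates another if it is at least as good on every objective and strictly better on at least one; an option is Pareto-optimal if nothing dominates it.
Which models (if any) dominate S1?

S6: price 34≤85, 0-60 4.1≤4.8, fuel economy 44≥27 — dominates S1.
Others (S2, S3, S4, S5, S7) are each worse than S1 on at least one objective.

S6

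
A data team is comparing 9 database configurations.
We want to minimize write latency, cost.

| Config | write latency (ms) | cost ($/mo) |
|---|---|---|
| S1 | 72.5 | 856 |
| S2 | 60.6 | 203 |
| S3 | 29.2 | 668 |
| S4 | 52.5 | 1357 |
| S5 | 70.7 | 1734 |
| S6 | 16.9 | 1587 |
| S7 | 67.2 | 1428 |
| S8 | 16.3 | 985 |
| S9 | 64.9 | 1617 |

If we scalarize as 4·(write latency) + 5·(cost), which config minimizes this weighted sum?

S1: 4·72.5 + 5·856 = 4570.0
S2: 4·60.6 + 5·203 = 1257.4
S3: 4·29.2 + 5·668 = 3456.8
S4: 4·52.5 + 5·1357 = 6995.0
S5: 4·70.7 + 5·1734 = 8952.8
S6: 4·16.9 + 5·1587 = 8002.6
S7: 4·67.2 + 5·1428 = 7408.8
S8: 4·16.3 + 5·985 = 4990.2
S9: 4·64.9 + 5·1617 = 8344.6
Lowest: S2 at 1257.4.

S2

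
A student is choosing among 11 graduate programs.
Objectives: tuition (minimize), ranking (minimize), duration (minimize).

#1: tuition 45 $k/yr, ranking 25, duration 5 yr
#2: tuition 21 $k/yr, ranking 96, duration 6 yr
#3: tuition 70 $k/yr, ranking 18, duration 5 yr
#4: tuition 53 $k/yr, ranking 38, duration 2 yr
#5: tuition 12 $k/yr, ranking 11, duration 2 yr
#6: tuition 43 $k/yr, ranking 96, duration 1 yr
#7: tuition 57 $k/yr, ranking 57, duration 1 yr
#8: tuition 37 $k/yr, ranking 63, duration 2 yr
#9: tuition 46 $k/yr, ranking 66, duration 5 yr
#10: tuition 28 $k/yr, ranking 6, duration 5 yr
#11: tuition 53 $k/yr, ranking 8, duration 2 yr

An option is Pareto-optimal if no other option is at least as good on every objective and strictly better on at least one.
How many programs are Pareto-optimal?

#1: dominated by #5 (tuition 12≤45, ranking 11≤25, duration 2≤5).
#2: dominated by #5 (tuition 12≤21, ranking 11≤96, duration 2≤6).
#3: dominated by #5 (tuition 12≤70, ranking 11≤18, duration 2≤5).
#4: dominated by #5 (tuition 12≤53, ranking 11≤38, duration 2≤2).
#5: not dominated (best tuition).
#6: not dominated.
#7: not dominated.
#8: dominated by #5 (tuition 12≤37, ranking 11≤63, duration 2≤2).
#9: dominated by #1 (tuition 45≤46, ranking 25≤66, duration 5≤5).
#10: not dominated (best ranking).
#11: not dominated.
Pareto-optimal: #5, #6, #7, #10, #11 → 5.

5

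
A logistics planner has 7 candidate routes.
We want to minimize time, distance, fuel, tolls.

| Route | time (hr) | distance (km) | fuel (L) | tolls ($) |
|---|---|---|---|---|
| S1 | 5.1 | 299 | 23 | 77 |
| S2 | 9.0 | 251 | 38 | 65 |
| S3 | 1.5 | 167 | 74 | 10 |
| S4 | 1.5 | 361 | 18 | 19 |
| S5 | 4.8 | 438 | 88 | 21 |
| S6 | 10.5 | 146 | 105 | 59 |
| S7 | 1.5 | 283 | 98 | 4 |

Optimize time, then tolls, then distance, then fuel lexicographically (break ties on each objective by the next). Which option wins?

S7

First minimize time: best is 1.5, kept {S3, S4, S7}.
Then minimize tolls: best is 4, kept {S7}.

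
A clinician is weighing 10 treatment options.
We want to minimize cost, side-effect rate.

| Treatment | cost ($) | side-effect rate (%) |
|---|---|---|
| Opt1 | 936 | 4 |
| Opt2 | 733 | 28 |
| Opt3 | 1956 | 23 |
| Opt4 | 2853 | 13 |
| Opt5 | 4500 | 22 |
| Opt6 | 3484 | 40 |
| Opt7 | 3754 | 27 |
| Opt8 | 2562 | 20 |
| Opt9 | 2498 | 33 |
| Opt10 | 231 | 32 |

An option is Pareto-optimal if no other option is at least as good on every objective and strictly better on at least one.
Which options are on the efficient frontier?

Opt1: not dominated (best side-effect rate).
Opt2: not dominated.
Opt3: dominated by Opt1 (cost 936≤1956, side-effect rate 4≤23).
Opt4: dominated by Opt1 (cost 936≤2853, side-effect rate 4≤13).
Opt5: dominated by Opt1 (cost 936≤4500, side-effect rate 4≤22).
Opt6: dominated by Opt1 (cost 936≤3484, side-effect rate 4≤40).
Opt7: dominated by Opt1 (cost 936≤3754, side-effect rate 4≤27).
Opt8: dominated by Opt1 (cost 936≤2562, side-effect rate 4≤20).
Opt9: dominated by Opt1 (cost 936≤2498, side-effect rate 4≤33).
Opt10: not dominated (best cost).

Opt1, Opt2, Opt10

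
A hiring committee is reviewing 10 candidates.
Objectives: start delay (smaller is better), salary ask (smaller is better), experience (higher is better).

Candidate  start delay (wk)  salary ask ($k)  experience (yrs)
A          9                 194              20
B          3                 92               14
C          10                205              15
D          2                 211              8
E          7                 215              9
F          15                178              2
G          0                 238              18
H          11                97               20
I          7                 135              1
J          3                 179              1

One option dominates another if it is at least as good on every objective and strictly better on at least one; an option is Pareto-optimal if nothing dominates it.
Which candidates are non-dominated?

A: not dominated.
B: not dominated (best salary ask).
C: dominated by A (start delay 9≤10, salary ask 194≤205, experience 20≥15).
D: not dominated.
E: dominated by B (start delay 3≤7, salary ask 92≤215, experience 14≥9).
F: dominated by B (start delay 3≤15, salary ask 92≤178, experience 14≥2).
G: not dominated (best start delay).
H: not dominated.
I: dominated by B (start delay 3≤7, salary ask 92≤135, experience 14≥1).
J: dominated by B (start delay 3≤3, salary ask 92≤179, experience 14≥1).

A, B, D, G, H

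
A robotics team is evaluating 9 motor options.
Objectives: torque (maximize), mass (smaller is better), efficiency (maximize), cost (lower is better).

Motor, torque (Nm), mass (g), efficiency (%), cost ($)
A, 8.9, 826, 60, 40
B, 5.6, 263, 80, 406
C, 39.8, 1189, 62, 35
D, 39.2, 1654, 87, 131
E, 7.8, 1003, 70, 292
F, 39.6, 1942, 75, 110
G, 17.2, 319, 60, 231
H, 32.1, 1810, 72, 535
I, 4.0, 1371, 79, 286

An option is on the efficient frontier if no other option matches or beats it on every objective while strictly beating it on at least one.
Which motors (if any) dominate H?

D: torque 39.2≥32.1, mass 1654≤1810, efficiency 87≥72, cost 131≤535 — dominates H.
Others (A, B, C, E, F, G, I) are each worse than H on at least one objective.

D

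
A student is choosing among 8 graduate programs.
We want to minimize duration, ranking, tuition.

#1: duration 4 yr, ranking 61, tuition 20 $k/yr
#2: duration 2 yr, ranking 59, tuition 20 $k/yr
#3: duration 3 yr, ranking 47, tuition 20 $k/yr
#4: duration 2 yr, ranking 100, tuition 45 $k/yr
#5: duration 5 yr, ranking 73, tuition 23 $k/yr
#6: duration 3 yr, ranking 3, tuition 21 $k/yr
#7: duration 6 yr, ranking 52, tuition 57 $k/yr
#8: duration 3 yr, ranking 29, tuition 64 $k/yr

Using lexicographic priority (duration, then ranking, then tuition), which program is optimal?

First minimize duration: best is 2, kept {#2, #4}.
Then minimize ranking: best is 59, kept {#2}.

#2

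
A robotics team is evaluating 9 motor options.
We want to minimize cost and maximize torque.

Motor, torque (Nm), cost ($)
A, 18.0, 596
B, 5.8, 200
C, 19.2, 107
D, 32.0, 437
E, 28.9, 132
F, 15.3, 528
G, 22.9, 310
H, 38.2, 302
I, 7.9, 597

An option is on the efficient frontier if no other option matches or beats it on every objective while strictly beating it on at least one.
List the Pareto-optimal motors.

A: dominated by C (torque 19.2≥18.0, cost 107≤596).
B: dominated by C (torque 19.2≥5.8, cost 107≤200).
C: not dominated (best cost).
D: dominated by H (torque 38.2≥32.0, cost 302≤437).
E: not dominated.
F: dominated by C (torque 19.2≥15.3, cost 107≤528).
G: dominated by E (torque 28.9≥22.9, cost 132≤310).
H: not dominated (best torque).
I: dominated by A (torque 18.0≥7.9, cost 596≤597).

C, E, H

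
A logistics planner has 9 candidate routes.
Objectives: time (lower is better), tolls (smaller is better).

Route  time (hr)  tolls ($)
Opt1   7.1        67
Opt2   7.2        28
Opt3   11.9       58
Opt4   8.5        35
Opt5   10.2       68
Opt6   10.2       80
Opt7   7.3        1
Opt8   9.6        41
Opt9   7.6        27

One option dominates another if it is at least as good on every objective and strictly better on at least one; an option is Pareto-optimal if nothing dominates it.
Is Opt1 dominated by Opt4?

Opt4 vs Opt1: Opt4 is worse on time (8.5 vs 7.1), so it does not dominate Opt1.

No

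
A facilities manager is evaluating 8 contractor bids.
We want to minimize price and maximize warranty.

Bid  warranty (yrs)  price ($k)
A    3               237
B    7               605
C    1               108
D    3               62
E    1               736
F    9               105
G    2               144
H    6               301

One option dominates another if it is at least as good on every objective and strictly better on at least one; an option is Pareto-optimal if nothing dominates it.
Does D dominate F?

No

D vs F: D is worse on warranty (3 vs 9), so it does not dominate F.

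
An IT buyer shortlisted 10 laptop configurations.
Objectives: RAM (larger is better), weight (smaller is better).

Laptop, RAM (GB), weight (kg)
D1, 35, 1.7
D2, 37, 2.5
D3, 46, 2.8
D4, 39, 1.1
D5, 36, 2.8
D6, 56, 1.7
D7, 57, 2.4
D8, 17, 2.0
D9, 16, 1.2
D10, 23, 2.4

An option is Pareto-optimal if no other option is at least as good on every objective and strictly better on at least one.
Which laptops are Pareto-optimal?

D4, D6, D7

D1: dominated by D4 (RAM 39≥35, weight 1.1≤1.7).
D2: dominated by D4 (RAM 39≥37, weight 1.1≤2.5).
D3: dominated by D6 (RAM 56≥46, weight 1.7≤2.8).
D4: not dominated (best weight).
D5: dominated by D2 (RAM 37≥36, weight 2.5≤2.8).
D6: not dominated.
D7: not dominated (best RAM).
D8: dominated by D1 (RAM 35≥17, weight 1.7≤2.0).
D9: dominated by D4 (RAM 39≥16, weight 1.1≤1.2).
D10: dominated by D1 (RAM 35≥23, weight 1.7≤2.4).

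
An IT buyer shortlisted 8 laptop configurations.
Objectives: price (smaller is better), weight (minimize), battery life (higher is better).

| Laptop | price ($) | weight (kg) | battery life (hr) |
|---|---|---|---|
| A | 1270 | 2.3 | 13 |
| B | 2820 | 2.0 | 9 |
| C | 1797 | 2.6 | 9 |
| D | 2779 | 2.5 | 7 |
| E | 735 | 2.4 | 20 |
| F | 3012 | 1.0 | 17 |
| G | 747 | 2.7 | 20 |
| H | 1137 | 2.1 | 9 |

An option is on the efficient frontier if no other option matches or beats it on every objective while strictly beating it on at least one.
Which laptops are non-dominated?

A: not dominated.
B: not dominated.
C: dominated by A (price 1270≤1797, weight 2.3≤2.6, battery life 13≥9).
D: dominated by A (price 1270≤2779, weight 2.3≤2.5, battery life 13≥7).
E: not dominated (best price).
F: not dominated (best weight).
G: dominated by E (price 735≤747, weight 2.4≤2.7, battery life 20≥20).
H: not dominated.

A, B, E, F, H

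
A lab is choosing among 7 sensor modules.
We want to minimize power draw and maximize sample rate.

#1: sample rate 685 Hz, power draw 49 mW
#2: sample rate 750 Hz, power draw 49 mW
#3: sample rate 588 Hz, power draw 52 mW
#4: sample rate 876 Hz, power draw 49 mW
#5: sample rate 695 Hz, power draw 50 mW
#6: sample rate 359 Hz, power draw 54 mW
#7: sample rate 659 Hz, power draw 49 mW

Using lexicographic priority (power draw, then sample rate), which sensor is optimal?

#4

First minimize power draw: best is 49, kept {#1, #2, #4, #7}.
Then maximize sample rate: best is 876, kept {#4}.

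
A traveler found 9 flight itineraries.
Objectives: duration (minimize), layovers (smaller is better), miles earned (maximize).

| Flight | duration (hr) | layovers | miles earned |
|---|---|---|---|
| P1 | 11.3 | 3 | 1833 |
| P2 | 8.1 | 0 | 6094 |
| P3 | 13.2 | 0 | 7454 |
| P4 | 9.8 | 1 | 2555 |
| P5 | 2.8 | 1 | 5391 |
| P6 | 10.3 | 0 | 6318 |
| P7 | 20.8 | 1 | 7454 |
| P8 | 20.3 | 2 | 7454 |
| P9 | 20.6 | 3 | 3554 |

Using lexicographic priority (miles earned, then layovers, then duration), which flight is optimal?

First maximize miles earned: best is 7454, kept {P3, P7, P8}.
Then minimize layovers: best is 0, kept {P3}.

P3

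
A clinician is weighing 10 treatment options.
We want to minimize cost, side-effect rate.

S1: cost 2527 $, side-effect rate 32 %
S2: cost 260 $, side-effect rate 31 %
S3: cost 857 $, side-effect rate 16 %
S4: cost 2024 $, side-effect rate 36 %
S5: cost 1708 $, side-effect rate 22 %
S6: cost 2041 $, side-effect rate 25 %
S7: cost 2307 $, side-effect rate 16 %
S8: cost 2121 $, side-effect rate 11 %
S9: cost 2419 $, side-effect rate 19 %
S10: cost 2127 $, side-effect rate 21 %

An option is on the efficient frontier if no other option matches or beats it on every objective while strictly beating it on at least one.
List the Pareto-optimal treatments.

S1: dominated by S2 (cost 260≤2527, side-effect rate 31≤32).
S2: not dominated (best cost).
S3: not dominated.
S4: dominated by S2 (cost 260≤2024, side-effect rate 31≤36).
S5: dominated by S3 (cost 857≤1708, side-effect rate 16≤22).
S6: dominated by S3 (cost 857≤2041, side-effect rate 16≤25).
S7: dominated by S3 (cost 857≤2307, side-effect rate 16≤16).
S8: not dominated (best side-effect rate).
S9: dominated by S3 (cost 857≤2419, side-effect rate 16≤19).
S10: dominated by S3 (cost 857≤2127, side-effect rate 16≤21).

S2, S3, S8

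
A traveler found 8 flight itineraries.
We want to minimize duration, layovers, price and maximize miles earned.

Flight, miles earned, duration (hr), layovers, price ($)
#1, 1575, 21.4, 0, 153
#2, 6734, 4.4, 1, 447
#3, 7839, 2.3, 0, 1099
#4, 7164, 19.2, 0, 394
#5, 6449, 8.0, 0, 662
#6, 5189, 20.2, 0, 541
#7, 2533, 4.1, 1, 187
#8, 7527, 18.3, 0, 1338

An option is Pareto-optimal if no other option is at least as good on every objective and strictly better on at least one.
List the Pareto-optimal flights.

#1: not dominated (best price).
#2: not dominated.
#3: not dominated (best miles earned).
#4: not dominated.
#5: not dominated.
#6: dominated by #4 (miles earned 7164≥5189, duration 19.2≤20.2, layovers 0≤0, price 394≤541).
#7: not dominated.
#8: dominated by #3 (miles earned 7839≥7527, duration 2.3≤18.3, layovers 0≤0, price 1099≤1338).

#1, #2, #3, #4, #5, #7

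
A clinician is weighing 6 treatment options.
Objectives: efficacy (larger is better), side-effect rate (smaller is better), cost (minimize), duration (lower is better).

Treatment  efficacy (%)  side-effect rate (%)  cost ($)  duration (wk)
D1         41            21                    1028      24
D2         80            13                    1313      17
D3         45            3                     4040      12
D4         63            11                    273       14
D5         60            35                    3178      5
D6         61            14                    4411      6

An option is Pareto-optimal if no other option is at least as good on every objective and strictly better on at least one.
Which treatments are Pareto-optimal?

D2, D3, D4, D5, D6

D1: dominated by D4 (efficacy 63≥41, side-effect rate 11≤21, cost 273≤1028, duration 14≤24).
D2: not dominated (best efficacy).
D3: not dominated (best side-effect rate).
D4: not dominated (best cost).
D5: not dominated (best duration).
D6: not dominated.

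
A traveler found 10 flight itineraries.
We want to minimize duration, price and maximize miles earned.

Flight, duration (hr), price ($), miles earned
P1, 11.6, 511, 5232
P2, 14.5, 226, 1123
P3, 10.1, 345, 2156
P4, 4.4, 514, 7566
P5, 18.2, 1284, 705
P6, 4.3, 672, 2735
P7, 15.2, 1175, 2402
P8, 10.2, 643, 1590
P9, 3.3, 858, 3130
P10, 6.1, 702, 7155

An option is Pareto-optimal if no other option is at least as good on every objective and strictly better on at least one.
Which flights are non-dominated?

P1: not dominated.
P2: not dominated (best price).
P3: not dominated.
P4: not dominated (best miles earned).
P5: dominated by P1 (duration 11.6≤18.2, price 511≤1284, miles earned 5232≥705).
P6: not dominated.
P7: dominated by P1 (duration 11.6≤15.2, price 511≤1175, miles earned 5232≥2402).
P8: dominated by P3 (duration 10.1≤10.2, price 345≤643, miles earned 2156≥1590).
P9: not dominated (best duration).
P10: dominated by P4 (duration 4.4≤6.1, price 514≤702, miles earned 7566≥7155).

P1, P2, P3, P4, P6, P9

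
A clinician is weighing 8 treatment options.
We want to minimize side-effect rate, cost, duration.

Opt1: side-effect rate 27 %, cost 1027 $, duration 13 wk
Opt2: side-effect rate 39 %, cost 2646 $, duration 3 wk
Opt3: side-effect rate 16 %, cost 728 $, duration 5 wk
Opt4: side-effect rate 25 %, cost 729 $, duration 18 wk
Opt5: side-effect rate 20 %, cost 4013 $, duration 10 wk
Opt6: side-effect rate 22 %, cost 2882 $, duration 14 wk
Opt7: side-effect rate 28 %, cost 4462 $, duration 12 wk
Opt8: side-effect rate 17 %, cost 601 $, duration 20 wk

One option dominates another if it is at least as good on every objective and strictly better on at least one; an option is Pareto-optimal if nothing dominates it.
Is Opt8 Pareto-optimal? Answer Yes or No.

Opt1: worse on side-effect rate (27 vs 17).
Opt2: worse on side-effect rate (39 vs 17).
Opt3: worse on cost (728 vs 601).
Opt4: worse on side-effect rate (25 vs 17).
Opt5: worse on side-effect rate (20 vs 17).
Opt6: worse on side-effect rate (22 vs 17).
Opt7: worse on side-effect rate (28 vs 17).
No option is at least as good as Opt8 on every objective and strictly better on one.

Yes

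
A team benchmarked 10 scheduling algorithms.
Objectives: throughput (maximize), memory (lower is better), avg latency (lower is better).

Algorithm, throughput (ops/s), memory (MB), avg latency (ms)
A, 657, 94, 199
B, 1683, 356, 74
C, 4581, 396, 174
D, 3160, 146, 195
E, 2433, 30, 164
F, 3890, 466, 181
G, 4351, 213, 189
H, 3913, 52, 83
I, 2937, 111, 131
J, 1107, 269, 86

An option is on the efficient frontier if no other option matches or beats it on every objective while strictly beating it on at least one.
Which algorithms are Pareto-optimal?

A: dominated by E (throughput 2433≥657, memory 30≤94, avg latency 164≤199).
B: not dominated (best avg latency).
C: not dominated (best throughput).
D: dominated by H (throughput 3913≥3160, memory 52≤146, avg latency 83≤195).
E: not dominated (best memory).
F: dominated by C (throughput 4581≥3890, memory 396≤466, avg latency 174≤181).
G: not dominated.
H: not dominated.
I: dominated by H (throughput 3913≥2937, memory 52≤111, avg latency 83≤131).
J: dominated by H (throughput 3913≥1107, memory 52≤269, avg latency 83≤86).

B, C, E, G, H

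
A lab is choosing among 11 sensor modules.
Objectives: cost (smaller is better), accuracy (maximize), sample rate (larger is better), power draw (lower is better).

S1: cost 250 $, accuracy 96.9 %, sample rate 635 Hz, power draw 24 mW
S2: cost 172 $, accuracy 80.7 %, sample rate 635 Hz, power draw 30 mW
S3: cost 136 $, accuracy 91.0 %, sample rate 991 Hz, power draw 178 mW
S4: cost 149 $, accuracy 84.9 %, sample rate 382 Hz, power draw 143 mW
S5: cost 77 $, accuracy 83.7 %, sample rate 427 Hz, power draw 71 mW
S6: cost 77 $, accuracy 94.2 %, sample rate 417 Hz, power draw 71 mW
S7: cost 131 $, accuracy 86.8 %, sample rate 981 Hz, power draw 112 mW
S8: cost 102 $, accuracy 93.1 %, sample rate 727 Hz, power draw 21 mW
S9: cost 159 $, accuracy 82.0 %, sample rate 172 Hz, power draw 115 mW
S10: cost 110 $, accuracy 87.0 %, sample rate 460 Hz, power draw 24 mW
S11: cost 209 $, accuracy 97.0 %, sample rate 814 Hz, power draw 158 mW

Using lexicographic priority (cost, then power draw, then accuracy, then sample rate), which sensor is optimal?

First minimize cost: best is 77, kept {S5, S6}.
Then minimize power draw: best is 71, kept {S5, S6}.
Then maximize accuracy: best is 94.2, kept {S6}.

S6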